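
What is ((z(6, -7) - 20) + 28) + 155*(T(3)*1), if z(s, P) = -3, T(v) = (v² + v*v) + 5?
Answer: 3570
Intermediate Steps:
T(v) = 5 + 2*v² (T(v) = (v² + v²) + 5 = 2*v² + 5 = 5 + 2*v²)
((z(6, -7) - 20) + 28) + 155*(T(3)*1) = ((-3 - 20) + 28) + 155*((5 + 2*3²)*1) = (-23 + 28) + 155*((5 + 2*9)*1) = 5 + 155*((5 + 18)*1) = 5 + 155*(23*1) = 5 + 155*23 = 5 + 3565 = 3570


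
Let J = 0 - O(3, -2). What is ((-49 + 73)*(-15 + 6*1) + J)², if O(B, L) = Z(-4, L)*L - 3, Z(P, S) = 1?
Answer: 44521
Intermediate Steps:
O(B, L) = -3 + L (O(B, L) = 1*L - 3 = L - 3 = -3 + L)
J = 5 (J = 0 - (-3 - 2) = 0 - 1*(-5) = 0 + 5 = 5)
((-49 + 73)*(-15 + 6*1) + J)² = ((-49 + 73)*(-15 + 6*1) + 5)² = (24*(-15 + 6) + 5)² = (24*(-9) + 5)² = (-216 + 5)² = (-211)² = 44521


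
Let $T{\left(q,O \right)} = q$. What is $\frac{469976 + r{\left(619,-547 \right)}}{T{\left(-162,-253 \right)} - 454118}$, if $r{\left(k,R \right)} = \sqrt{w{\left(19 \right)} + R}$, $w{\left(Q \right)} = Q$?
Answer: $- \frac{58747}{56785} - \frac{i \sqrt{33}}{113570} \approx -1.0346 - 5.0582 \cdot 10^{-5} i$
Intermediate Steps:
$r{\left(k,R \right)} = \sqrt{19 + R}$
$\frac{469976 + r{\left(619,-547 \right)}}{T{\left(-162,-253 \right)} - 454118} = \frac{469976 + \sqrt{19 - 547}}{-162 - 454118} = \frac{469976 + \sqrt{-528}}{-454280} = \left(469976 + 4 i \sqrt{33}\right) \left(- \frac{1}{454280}\right) = - \frac{58747}{56785} - \frac{i \sqrt{33}}{113570}$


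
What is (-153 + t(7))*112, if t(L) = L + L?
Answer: -15568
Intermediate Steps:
t(L) = 2*L
(-153 + t(7))*112 = (-153 + 2*7)*112 = (-153 + 14)*112 = -139*112 = -15568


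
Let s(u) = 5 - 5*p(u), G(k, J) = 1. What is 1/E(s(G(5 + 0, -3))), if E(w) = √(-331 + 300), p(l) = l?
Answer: -I*√31/31 ≈ -0.17961*I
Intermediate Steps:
s(u) = 5 - 5*u
E(w) = I*√31 (E(w) = √(-31) = I*√31)
1/E(s(G(5 + 0, -3))) = 1/(I*√31) = -I*√31/31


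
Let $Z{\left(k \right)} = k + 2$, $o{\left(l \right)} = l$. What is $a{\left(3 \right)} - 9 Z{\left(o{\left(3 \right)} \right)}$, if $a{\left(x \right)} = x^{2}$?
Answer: $-36$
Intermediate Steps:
$Z{\left(k \right)} = 2 + k$
$a{\left(3 \right)} - 9 Z{\left(o{\left(3 \right)} \right)} = 3^{2} - 9 \left(2 + 3\right) = 9 - 45 = -36$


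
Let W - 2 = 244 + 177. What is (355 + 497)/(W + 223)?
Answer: 426/323 ≈ 1.3189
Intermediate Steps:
W = 423 (W = 2 + (244 + 177) = 2 + 421 = 423)
(355 + 497)/(W + 223) = (355 + 497)/(423 + 223) = 852/646 = 852*(1/646) = 426/323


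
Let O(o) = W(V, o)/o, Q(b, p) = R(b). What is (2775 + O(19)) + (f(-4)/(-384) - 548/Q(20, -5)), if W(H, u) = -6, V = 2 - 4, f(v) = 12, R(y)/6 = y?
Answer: 25263187/9120 ≈ 2770.1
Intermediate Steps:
R(y) = 6*y
Q(b, p) = 6*b
V = -2
O(o) = -6/o
(2775 + O(19)) + (f(-4)/(-384) - 548/Q(20, -5)) = (2775 - 6/19) + (12/(-384) - 548/(6*20)) = (2775 - 6*1/19) + (12*(-1/384) - 548/120) = (2775 - 6/19) + (-1/32 - 548*1/120) = 52719/19 + (-1/32 - 137/30) = 52719/19 - 2207/480 = 25263187/9120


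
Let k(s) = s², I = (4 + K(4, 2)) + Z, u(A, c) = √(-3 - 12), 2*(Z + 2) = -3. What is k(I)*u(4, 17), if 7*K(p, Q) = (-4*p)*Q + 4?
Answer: 49*I*√15/4 ≈ 47.444*I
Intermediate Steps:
Z = -7/2 (Z = -2 + (½)*(-3) = -2 - 3/2 = -7/2 ≈ -3.5000)
K(p, Q) = 4/7 - 4*Q*p/7 (K(p, Q) = ((-4*p)*Q + 4)/7 = (-4*Q*p + 4)/7 = (4 - 4*Q*p)/7 = 4/7 - 4*Q*p/7)
u(A, c) = I*√15 (u(A, c) = √(-15) = I*√15)
I = -7/2 (I = (4 + (4/7 - 4/7*2*4)) - 7/2 = (4 + (4/7 - 32/7)) - 7/2 = (4 - 4) - 7/2 = 0 - 7/2 = -7/2 ≈ -3.5000)
k(I)*u(4, 17) = (-7/2)²*(I*√15) = 49*(I*√15)/4 = 49*I*√15/4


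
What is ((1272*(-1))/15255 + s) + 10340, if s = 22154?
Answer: 165231566/5085 ≈ 32494.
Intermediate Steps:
((1272*(-1))/15255 + s) + 10340 = ((1272*(-1))/15255 + 22154) + 10340 = (-1272*1/15255 + 22154) + 10340 = (-424/5085 + 22154) + 10340 = 112652666/5085 + 10340 = 165231566/5085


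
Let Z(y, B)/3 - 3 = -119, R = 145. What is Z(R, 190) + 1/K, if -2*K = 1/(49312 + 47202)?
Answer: -193376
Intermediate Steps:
Z(y, B) = -348 (Z(y, B) = 9 + 3*(-119) = 9 - 357 = -348)
K = -1/193028 (K = -1/(2*(49312 + 47202)) = -1/2/96514 = -1/2*1/96514 = -1/193028 ≈ -5.1806e-6)
Z(R, 190) + 1/K = -348 + 1/(-1/193028) = -348 - 193028 = -193376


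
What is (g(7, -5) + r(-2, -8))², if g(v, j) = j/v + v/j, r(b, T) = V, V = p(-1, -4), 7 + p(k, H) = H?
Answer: 210681/1225 ≈ 171.98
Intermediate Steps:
p(k, H) = -7 + H
V = -11 (V = -7 - 4 = -11)
r(b, T) = -11
(g(7, -5) + r(-2, -8))² = ((-5/7 + 7/(-5)) - 11)² = ((-5*⅐ + 7*(-⅕)) - 11)² = ((-5/7 - 7/5) - 11)² = (-74/35 - 11)² = (-459/35)² = 210681/1225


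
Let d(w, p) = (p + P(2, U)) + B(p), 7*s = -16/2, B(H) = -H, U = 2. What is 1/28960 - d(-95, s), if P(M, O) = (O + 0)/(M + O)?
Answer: -14479/28960 ≈ -0.49997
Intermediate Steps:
P(M, O) = O/(M + O)
s = -8/7 (s = (-16/2)/7 = (-16*1/2)/7 = (1/7)*(-8) = -8/7 ≈ -1.1429)
d(w, p) = 1/2 (d(w, p) = (p + 2/(2 + 2)) - p = (p + 2/4) - p = (p + 2*(1/4)) - p = (p + 1/2) - p = (1/2 + p) - p = 1/2)
1/28960 - d(-95, s) = 1/28960 - 1*1/2 = 1/28960 - 1/2 = -14479/28960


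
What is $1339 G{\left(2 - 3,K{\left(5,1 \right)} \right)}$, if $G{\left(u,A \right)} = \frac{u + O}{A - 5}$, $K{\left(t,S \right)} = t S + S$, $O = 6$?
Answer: $6695$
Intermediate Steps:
$K{\left(t,S \right)} = S + S t$ ($K{\left(t,S \right)} = S t + S = S + S t$)
$G{\left(u,A \right)} = \frac{6 + u}{-5 + A}$ ($G{\left(u,A \right)} = \frac{u + 6}{A - 5} = \frac{6 + u}{-5 + A}$)
$1339 G{\left(2 - 3,K{\left(5,1 \right)} \right)} = 1339 \frac{6 + \left(2 - 3\right)}{-5 + 1 \left(1 + 5\right)} = 1339 \frac{6 - 1}{-5 + 1 \cdot 6} = 1339 \frac{1}{-5 + 6} \cdot 5 = 1339 \cdot 1^{-1} \cdot 5 = 1339 \cdot 1 \cdot 5 = 1339 \cdot 5 = 6695$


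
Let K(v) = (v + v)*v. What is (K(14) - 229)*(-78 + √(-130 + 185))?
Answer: -12714 + 163*√55 ≈ -11505.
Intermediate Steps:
K(v) = 2*v² (K(v) = (2*v)*v = 2*v²)
(K(14) - 229)*(-78 + √(-130 + 185)) = (2*14² - 229)*(-78 + √(-130 + 185)) = (2*196 - 229)*(-78 + √55) = (392 - 229)*(-78 + √55) = 163*(-78 + √55) = -12714 + 163*√55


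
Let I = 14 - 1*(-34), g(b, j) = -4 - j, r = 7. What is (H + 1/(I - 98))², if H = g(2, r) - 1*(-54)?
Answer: 4618201/2500 ≈ 1847.3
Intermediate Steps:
H = 43 (H = (-4 - 1*7) - 1*(-54) = (-4 - 7) + 54 = -11 + 54 = 43)
I = 48 (I = 14 + 34 = 48)
(H + 1/(I - 98))² = (43 + 1/(48 - 98))² = (43 + 1/(-50))² = (43 - 1/50)² = (2149/50)² = 4618201/2500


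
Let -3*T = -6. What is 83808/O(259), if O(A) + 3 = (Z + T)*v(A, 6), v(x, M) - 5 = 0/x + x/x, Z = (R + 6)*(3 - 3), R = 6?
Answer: 9312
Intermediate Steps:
Z = 0 (Z = (6 + 6)*(3 - 3) = 12*0 = 0)
v(x, M) = 6 (v(x, M) = 5 + (0/x + x/x) = 5 + (0 + 1) = 5 + 1 = 6)
T = 2 (T = -1/3*(-6) = 2)
O(A) = 9 (O(A) = -3 + (0 + 2)*6 = -3 + 2*6 = -3 + 12 = 9)
83808/O(259) = 83808/9 = 83808*(1/9) = 9312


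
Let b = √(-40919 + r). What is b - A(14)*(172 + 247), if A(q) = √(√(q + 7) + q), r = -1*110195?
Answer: -419*√(14 + √21) + I*√151114 ≈ -1806.2 + 388.73*I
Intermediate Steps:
r = -110195
A(q) = √(q + √(7 + q)) (A(q) = √(√(7 + q) + q) = √(q + √(7 + q)))
b = I*√151114 (b = √(-40919 - 110195) = √(-151114) = I*√151114 ≈ 388.73*I)
b - A(14)*(172 + 247) = I*√151114 - √(14 + √(7 + 14))*(172 + 247) = I*√151114 - √(14 + √21)*419 = I*√151114 - 419*√(14 + √21) = -419*√(14 + √21) + I*√151114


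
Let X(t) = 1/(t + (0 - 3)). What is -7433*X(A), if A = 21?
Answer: -7433/18 ≈ -412.94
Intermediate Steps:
X(t) = 1/(-3 + t) (X(t) = 1/(t - 3) = 1/(-3 + t))
-7433*X(A) = -7433/(-3 + 21) = -7433/18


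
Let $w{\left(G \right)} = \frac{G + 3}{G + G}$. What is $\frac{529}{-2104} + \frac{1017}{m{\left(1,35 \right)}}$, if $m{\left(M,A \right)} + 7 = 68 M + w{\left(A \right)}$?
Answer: $\frac{12292069}{755336} \approx 16.274$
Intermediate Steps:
$w{\left(G \right)} = \frac{3 + G}{2 G}$
$m{\left(M,A \right)} = -7 + 68 M + \frac{3 + A}{2 A}$ ($m{\left(M,A \right)} = -7 + \left(68 M + \frac{3 + A}{2 A}\right) = -7 + 68 M + \frac{3 + A}{2 A}$)
$\frac{529}{-2104} + \frac{1017}{m{\left(1,35 \right)}} = \frac{529}{-2104} + \frac{1017}{- \frac{13}{2} + 68 \cdot 1 + \frac{3}{2 \cdot 35}} = 529 \left(- \frac{1}{2104}\right) + \frac{1017}{- \frac{13}{2} + 68 + \frac{3}{2} \cdot \frac{1}{35}} = - \frac{529}{2104} + \frac{1017}{- \frac{13}{2} + 68 + \frac{3}{70}} = - \frac{529}{2104} + \frac{1017}{\frac{2154}{35}} = - \frac{529}{2104} + 1017 \cdot \frac{35}{2154} = - \frac{529}{2104} + \frac{11865}{718} = \frac{12292069}{755336}$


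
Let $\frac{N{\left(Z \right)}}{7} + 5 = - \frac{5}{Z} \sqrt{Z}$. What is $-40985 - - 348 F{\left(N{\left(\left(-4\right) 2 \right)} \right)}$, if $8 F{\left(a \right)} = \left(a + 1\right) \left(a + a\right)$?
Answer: $\frac{393785}{8} - \frac{210105 i \sqrt{2}}{4} \approx 49223.0 - 74283.0 i$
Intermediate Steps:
$N{\left(Z \right)} = -35 - \frac{35}{\sqrt{Z}}$ ($N{\left(Z \right)} = -35 + 7 - \frac{5}{Z} \sqrt{Z} = -35 + 7 \left(- \frac{5}{\sqrt{Z}}\right) = -35 - \frac{35}{\sqrt{Z}}$)
$F{\left(a \right)} = \frac{a \left(1 + a\right)}{4}$ ($F{\left(a \right)} = \frac{\left(a + 1\right) \left(a + a\right)}{8} = \frac{\left(1 + a\right) 2 a}{8} = \frac{2 a \left(1 + a\right)}{8} = \frac{a \left(1 + a\right)}{4}$)
$-40985 - - 348 F{\left(N{\left(\left(-4\right) 2 \right)} \right)} = -40985 - - 348 \frac{\left(-35 - \frac{35}{2 i \sqrt{2}}\right) \left(1 - \left(35 + \frac{35}{2 i \sqrt{2}}\right)\right)}{4} = -40985 - - 348 \frac{\left(-35 - 35 \left(- \frac{i \sqrt{2}}{4}\right)\right) \left(1 - \left(35 + 35 \left(- \frac{i \sqrt{2}}{4}\right)\right)\right)}{4} = -40985 - - 348 \frac{\left(-35 + \frac{35 i \sqrt{2}}{4}\right) \left(1 - \left(35 - \frac{35 i \sqrt{2}}{4}\right)\right)}{4} = -40985 - - 348 \frac{\left(-35 + \frac{35 i \sqrt{2}}{4}\right) \left(-34 + \frac{35 i \sqrt{2}}{4}\right)}{4} = -40985 - - 87 \left(-35 + \frac{35 i \sqrt{2}}{4}\right) \left(-34 + \frac{35 i \sqrt{2}}{4}\right) = -40985 + 87 \left(-35 + \frac{35 i \sqrt{2}}{4}\right) \left(-34 + \frac{35 i \sqrt{2}}{4}\right)$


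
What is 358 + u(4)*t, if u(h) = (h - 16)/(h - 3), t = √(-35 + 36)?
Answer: 346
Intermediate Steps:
t = 1 (t = √1 = 1)
u(h) = (-16 + h)/(-3 + h)
358 + u(4)*t = 358 + ((-16 + 4)/(-3 + 4))*1 = 358 + (-12/1)*1 = 358 + (1*(-12))*1 = 358 - 12*1 = 358 - 12 = 346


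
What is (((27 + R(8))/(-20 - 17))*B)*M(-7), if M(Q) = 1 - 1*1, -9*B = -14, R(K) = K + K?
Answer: 0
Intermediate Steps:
R(K) = 2*K
B = 14/9 (B = -1/9*(-14) = 14/9 ≈ 1.5556)
M(Q) = 0 (M(Q) = 1 - 1 = 0)
(((27 + R(8))/(-20 - 17))*B)*M(-7) = (((27 + 2*8)/(-20 - 17))*(14/9))*0 = (((27 + 16)/(-37))*(14/9))*0 = ((43*(-1/37))*(14/9))*0 = -43/37*14/9*0 = -602/333*0 = 0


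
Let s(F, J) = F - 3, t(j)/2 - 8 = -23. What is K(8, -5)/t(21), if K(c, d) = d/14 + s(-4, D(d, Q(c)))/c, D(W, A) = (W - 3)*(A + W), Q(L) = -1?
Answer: 23/560 ≈ 0.041071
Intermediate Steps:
t(j) = -30 (t(j) = 16 + 2*(-23) = 16 - 46 = -30)
D(W, A) = (-3 + W)*(A + W)
s(F, J) = -3 + F
K(c, d) = -7/c + d/14 (K(c, d) = d/14 + (-3 - 4)/c = d*(1/14) - 7/c = d/14 - 7/c = -7/c + d/14)
K(8, -5)/t(21) = (-7/8 + (1/14)*(-5))/(-30) = (-7*1/8 - 5/14)*(-1/30) = (-7/8 - 5/14)*(-1/30) = -69/56*(-1/30) = 23/560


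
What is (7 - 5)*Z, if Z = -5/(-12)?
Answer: ⅚ ≈ 0.83333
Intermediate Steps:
Z = 5/12 (Z = -5*(-1/12) = 5/12 ≈ 0.41667)
(7 - 5)*Z = (7 - 5)*(5/12) = 2*(5/12) = ⅚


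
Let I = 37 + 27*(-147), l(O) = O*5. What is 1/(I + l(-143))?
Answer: -1/4647 ≈ -0.00021519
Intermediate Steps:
l(O) = 5*O
I = -3932 (I = 37 - 3969 = -3932)
1/(I + l(-143)) = 1/(-3932 + 5*(-143)) = 1/(-3932 - 715) = 1/(-4647) = -1/4647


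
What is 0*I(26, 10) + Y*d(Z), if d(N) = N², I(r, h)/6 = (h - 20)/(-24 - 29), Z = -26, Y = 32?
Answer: 21632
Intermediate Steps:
I(r, h) = 120/53 - 6*h/53 (I(r, h) = 6*((h - 20)/(-24 - 29)) = 6*((-20 + h)/(-53)) = 6*((-20 + h)*(-1/53)) = 6*(20/53 - h/53) = 120/53 - 6*h/53)
0*I(26, 10) + Y*d(Z) = 0*(120/53 - 6/53*10) + 32*(-26)² = 0*(120/53 - 60/53) + 32*676 = 0*(60/53) + 21632 = 0 + 21632 = 21632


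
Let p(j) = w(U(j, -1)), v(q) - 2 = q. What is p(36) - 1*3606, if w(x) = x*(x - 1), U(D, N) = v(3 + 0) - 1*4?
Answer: -3606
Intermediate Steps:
v(q) = 2 + q
U(D, N) = 1 (U(D, N) = (2 + (3 + 0)) - 1*4 = (2 + 3) - 4 = 5 - 4 = 1)
w(x) = x*(-1 + x)
p(j) = 0 (p(j) = 1*(-1 + 1) = 1*0 = 0)
p(36) - 1*3606 = 0 - 1*3606 = 0 - 3606 = -3606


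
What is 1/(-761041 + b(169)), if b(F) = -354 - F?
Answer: -1/761564 ≈ -1.3131e-6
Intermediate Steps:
1/(-761041 + b(169)) = 1/(-761041 + (-354 - 1*169)) = 1/(-761041 + (-354 - 169)) = 1/(-761041 - 523) = 1/(-761564) = -1/761564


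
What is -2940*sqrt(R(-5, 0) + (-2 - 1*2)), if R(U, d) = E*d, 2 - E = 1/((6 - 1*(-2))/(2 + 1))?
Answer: -5880*I ≈ -5880.0*I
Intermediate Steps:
E = 13/8 (E = 2 - 1/((6 - 1*(-2))/(2 + 1)) = 2 - 1/((6 + 2)/3) = 2 - 1/(8*(1/3)) = 2 - 1/8/3 = 2 - 1*3/8 = 2 - 3/8 = 13/8 ≈ 1.6250)
R(U, d) = 13*d/8
-2940*sqrt(R(-5, 0) + (-2 - 1*2)) = -2940*sqrt((13/8)*0 + (-2 - 1*2)) = -2940*sqrt(0 + (-2 - 2)) = -2940*sqrt(0 - 4) = -5880*I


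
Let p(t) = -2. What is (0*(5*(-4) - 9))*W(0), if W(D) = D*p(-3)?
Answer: 0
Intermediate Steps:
W(D) = -2*D (W(D) = D*(-2) = -2*D)
(0*(5*(-4) - 9))*W(0) = (0*(5*(-4) - 9))*(-2*0) = (0*(-20 - 9))*0 = (0*(-29))*0 = 0*0 = 0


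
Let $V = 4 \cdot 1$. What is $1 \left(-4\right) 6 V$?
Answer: $-96$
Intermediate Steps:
$V = 4$
$1 \left(-4\right) 6 V = 1 \left(-4\right) 6 \cdot 4 = \left(-4\right) 6 \cdot 4 = \left(-24\right) 4 = -96$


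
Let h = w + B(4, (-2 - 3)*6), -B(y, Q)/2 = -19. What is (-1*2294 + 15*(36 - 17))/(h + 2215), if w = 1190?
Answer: -2009/3443 ≈ -0.58350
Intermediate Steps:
B(y, Q) = 38 (B(y, Q) = -2*(-19) = 38)
h = 1228 (h = 1190 + 38 = 1228)
(-1*2294 + 15*(36 - 17))/(h + 2215) = (-1*2294 + 15*(36 - 17))/(1228 + 2215) = (-2294 + 15*19)/3443 = (-2294 + 285)*(1/3443) = -2009*1/3443 = -2009/3443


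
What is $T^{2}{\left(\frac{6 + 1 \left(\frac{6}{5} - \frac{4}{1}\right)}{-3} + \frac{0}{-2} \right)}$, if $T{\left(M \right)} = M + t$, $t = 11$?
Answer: $\frac{22201}{225} \approx 98.671$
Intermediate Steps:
$T{\left(M \right)} = 11 + M$ ($T{\left(M \right)} = M + 11 = 11 + M$)
$T^{2}{\left(\frac{6 + 1 \left(\frac{6}{5} - \frac{4}{1}\right)}{-3} + \frac{0}{-2} \right)} = \left(11 + \left(\frac{6 + 1 \left(\frac{6}{5} - \frac{4}{1}\right)}{-3} + \frac{0}{-2}\right)\right)^{2} = \left(11 + \left(\left(6 + 1 \left(6 \cdot \frac{1}{5} - 4\right)\right) \left(- \frac{1}{3}\right) + 0 \left(- \frac{1}{2}\right)\right)\right)^{2} = \left(11 + \left(\left(6 + 1 \left(\frac{6}{5} - 4\right)\right) \left(- \frac{1}{3}\right) + 0\right)\right)^{2} = \left(11 + \left(\left(6 + 1 \left(- \frac{14}{5}\right)\right) \left(- \frac{1}{3}\right) + 0\right)\right)^{2} = \left(11 + \left(\left(6 - \frac{14}{5}\right) \left(- \frac{1}{3}\right) + 0\right)\right)^{2} = \left(11 + \left(\frac{16}{5} \left(- \frac{1}{3}\right) + 0\right)\right)^{2} = \left(11 + \left(- \frac{16}{15} + 0\right)\right)^{2} = \left(11 - \frac{16}{15}\right)^{2} = \left(\frac{149}{15}\right)^{2} = \frac{22201}{225}$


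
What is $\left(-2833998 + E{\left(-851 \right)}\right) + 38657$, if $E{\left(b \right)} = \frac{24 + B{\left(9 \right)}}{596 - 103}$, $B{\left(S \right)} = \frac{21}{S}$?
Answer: $- \frac{4134309260}{1479} \approx -2.7953 \cdot 10^{6}$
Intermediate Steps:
$E{\left(b \right)} = \frac{79}{1479}$ ($E{\left(b \right)} = \frac{24 + \frac{21}{9}}{596 - 103} = \frac{24 + 21 \cdot \frac{1}{9}}{493} = \left(24 + \frac{7}{3}\right) \frac{1}{493} = \frac{79}{3} \cdot \frac{1}{493} = \frac{79}{1479}$)
$\left(-2833998 + E{\left(-851 \right)}\right) + 38657 = \left(-2833998 + \frac{79}{1479}\right) + 38657 = - \frac{4191482963}{1479} + 38657 = - \frac{4134309260}{1479}$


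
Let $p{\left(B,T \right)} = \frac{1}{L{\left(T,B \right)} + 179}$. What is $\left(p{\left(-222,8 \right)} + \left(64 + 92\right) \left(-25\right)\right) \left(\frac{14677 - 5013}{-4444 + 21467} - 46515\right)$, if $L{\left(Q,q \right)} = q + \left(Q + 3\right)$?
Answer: $\frac{98819326403981}{544736} \approx 1.8141 \cdot 10^{8}$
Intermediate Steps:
$L{\left(Q,q \right)} = 3 + Q + q$ ($L{\left(Q,q \right)} = q + \left(3 + Q\right) = 3 + Q + q$)
$p{\left(B,T \right)} = \frac{1}{182 + B + T}$ ($p{\left(B,T \right)} = \frac{1}{\left(3 + T + B\right) + 179} = \frac{1}{\left(3 + B + T\right) + 179} = \frac{1}{182 + B + T}$)
$\left(p{\left(-222,8 \right)} + \left(64 + 92\right) \left(-25\right)\right) \left(\frac{14677 - 5013}{-4444 + 21467} - 46515\right) = \left(\frac{1}{182 - 222 + 8} + \left(64 + 92\right) \left(-25\right)\right) \left(\frac{14677 - 5013}{-4444 + 21467} - 46515\right) = \left(\frac{1}{-32} + 156 \left(-25\right)\right) \left(\frac{9664}{17023} - 46515\right) = \left(- \frac{1}{32} - 3900\right) \left(9664 \cdot \frac{1}{17023} - 46515\right) = - \frac{124801 \left(\frac{9664}{17023} - 46515\right)}{32} = \left(- \frac{124801}{32}\right) \left(- \frac{791815181}{17023}\right) = \frac{98819326403981}{544736}$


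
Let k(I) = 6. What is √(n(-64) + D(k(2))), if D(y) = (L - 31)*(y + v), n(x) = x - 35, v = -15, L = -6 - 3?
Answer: 3*√29 ≈ 16.155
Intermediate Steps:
L = -9
n(x) = -35 + x
D(y) = 600 - 40*y (D(y) = (-9 - 31)*(y - 15) = -40*(-15 + y) = 600 - 40*y)
√(n(-64) + D(k(2))) = √((-35 - 64) + (600 - 40*6)) = √(-99 + (600 - 240)) = √(-99 + 360) = √261 = 3*√29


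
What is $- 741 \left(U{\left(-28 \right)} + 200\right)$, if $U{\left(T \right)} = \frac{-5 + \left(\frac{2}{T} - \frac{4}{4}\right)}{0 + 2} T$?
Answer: $-211185$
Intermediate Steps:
$U{\left(T \right)} = T \left(-3 + \frac{1}{T}\right)$ ($U{\left(T \right)} = \frac{-5 + \left(\frac{2}{T} - 1\right)}{2} T = \left(-5 - \left(1 - \frac{2}{T}\right)\right) \frac{1}{2} T = \left(-6 + \frac{2}{T}\right) \frac{1}{2} T = \left(-3 + \frac{1}{T}\right) T = T \left(-3 + \frac{1}{T}\right)$)
$- 741 \left(U{\left(-28 \right)} + 200\right) = - 741 \left(\left(1 - -84\right) + 200\right) = - 741 \left(\left(1 + 84\right) + 200\right) = - 741 \left(85 + 200\right) = \left(-741\right) 285 = -211185$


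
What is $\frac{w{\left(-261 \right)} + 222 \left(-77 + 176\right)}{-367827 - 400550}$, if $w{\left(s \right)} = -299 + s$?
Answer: $- \frac{21418}{768377} \approx -0.027874$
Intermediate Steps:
$\frac{w{\left(-261 \right)} + 222 \left(-77 + 176\right)}{-367827 - 400550} = \frac{\left(-299 - 261\right) + 222 \left(-77 + 176\right)}{-367827 - 400550} = \frac{-560 + 222 \cdot 99}{-768377} = \left(-560 + 21978\right) \left(- \frac{1}{768377}\right) = 21418 \left(- \frac{1}{768377}\right) = - \frac{21418}{768377}$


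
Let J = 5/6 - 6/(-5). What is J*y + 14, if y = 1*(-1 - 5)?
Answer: 9/5 ≈ 1.8000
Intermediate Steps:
J = 61/30 (J = 5*(⅙) - 6*(-⅕) = ⅚ + 6/5 = 61/30 ≈ 2.0333)
y = -6 (y = 1*(-6) = -6)
J*y + 14 = (61/30)*(-6) + 14 = -61/5 + 14 = 9/5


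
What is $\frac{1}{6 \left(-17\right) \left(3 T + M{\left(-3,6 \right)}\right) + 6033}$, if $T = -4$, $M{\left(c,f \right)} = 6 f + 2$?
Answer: $\frac{1}{3381} \approx 0.00029577$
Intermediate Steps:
$M{\left(c,f \right)} = 2 + 6 f$
$\frac{1}{6 \left(-17\right) \left(3 T + M{\left(-3,6 \right)}\right) + 6033} = \frac{1}{6 \left(-17\right) \left(3 \left(-4\right) + \left(2 + 6 \cdot 6\right)\right) + 6033} = \frac{1}{- 102 \left(-12 + \left(2 + 36\right)\right) + 6033} = \frac{1}{- 102 \left(-12 + 38\right) + 6033} = \frac{1}{\left(-102\right) 26 + 6033} = \frac{1}{-2652 + 6033} = \frac{1}{3381}$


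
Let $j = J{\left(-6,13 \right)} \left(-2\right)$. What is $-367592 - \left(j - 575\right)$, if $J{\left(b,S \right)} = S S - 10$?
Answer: $-366699$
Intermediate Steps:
$J{\left(b,S \right)} = -10 + S^{2}$ ($J{\left(b,S \right)} = S^{2} - 10 = -10 + S^{2}$)
$j = -318$ ($j = \left(-10 + 13^{2}\right) \left(-2\right) = \left(-10 + 169\right) \left(-2\right) = 159 \left(-2\right) = -318$)
$-367592 - \left(j - 575\right) = -367592 - \left(-318 - 575\right) = -367592 - -893 = -367592 + 893 = -366699$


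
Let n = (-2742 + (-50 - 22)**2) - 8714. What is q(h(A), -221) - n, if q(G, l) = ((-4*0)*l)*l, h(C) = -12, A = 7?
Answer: 6272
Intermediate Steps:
n = -6272 (n = (-2742 + (-72)**2) - 8714 = (-2742 + 5184) - 8714 = 2442 - 8714 = -6272)
q(G, l) = 0 (q(G, l) = (0*l)*l = 0*l = 0)
q(h(A), -221) - n = 0 - 1*(-6272) = 0 + 6272 = 6272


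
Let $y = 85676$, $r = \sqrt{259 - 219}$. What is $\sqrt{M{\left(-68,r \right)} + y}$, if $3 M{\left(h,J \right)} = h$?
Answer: $\frac{8 \sqrt{12045}}{3} \approx 292.67$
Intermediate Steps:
$r = 2 \sqrt{10}$ ($r = \sqrt{40} = 2 \sqrt{10} \approx 6.3246$)
$M{\left(h,J \right)} = \frac{h}{3}$
$\sqrt{M{\left(-68,r \right)} + y} = \sqrt{\frac{1}{3} \left(-68\right) + 85676} = \sqrt{- \frac{68}{3} + 85676} = \sqrt{\frac{256960}{3}} = \frac{8 \sqrt{12045}}{3}$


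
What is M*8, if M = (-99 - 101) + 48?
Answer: -1216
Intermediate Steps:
M = -152 (M = -200 + 48 = -152)
M*8 = -152*8 = -1216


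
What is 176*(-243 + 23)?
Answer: -38720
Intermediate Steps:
176*(-243 + 23) = 176*(-220) = -38720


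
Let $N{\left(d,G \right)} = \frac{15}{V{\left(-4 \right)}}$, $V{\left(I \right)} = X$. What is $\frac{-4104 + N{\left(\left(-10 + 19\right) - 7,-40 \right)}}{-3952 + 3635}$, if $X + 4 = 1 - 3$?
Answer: $\frac{8213}{634} \approx 12.954$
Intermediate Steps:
$X = -6$ ($X = -4 + \left(1 - 3\right) = -4 - 2 = -6$)
$V{\left(I \right)} = -6$
$N{\left(d,G \right)} = - \frac{5}{2}$ ($N{\left(d,G \right)} = \frac{15}{-6} = 15 \left(- \frac{1}{6}\right) = - \frac{5}{2}$)
$\frac{-4104 + N{\left(\left(-10 + 19\right) - 7,-40 \right)}}{-3952 + 3635} = \frac{-4104 - \frac{5}{2}}{-3952 + 3635} = - \frac{8213}{2 \left(-317\right)} = \left(- \frac{8213}{2}\right) \left(- \frac{1}{317}\right) = \frac{8213}{634}$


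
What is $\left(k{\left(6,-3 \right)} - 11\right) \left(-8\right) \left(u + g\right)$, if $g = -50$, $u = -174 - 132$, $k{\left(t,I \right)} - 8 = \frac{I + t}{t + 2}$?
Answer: $-7476$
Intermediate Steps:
$k{\left(t,I \right)} = 8 + \frac{I + t}{2 + t}$ ($k{\left(t,I \right)} = 8 + \frac{I + t}{t + 2} = 8 + \frac{I + t}{2 + t}$)
$u = -306$
$\left(k{\left(6,-3 \right)} - 11\right) \left(-8\right) \left(u + g\right) = \left(\frac{16 - 3 + 9 \cdot 6}{2 + 6} - 11\right) \left(-8\right) \left(-306 - 50\right) = \left(\frac{16 - 3 + 54}{8} - 11\right) \left(-8\right) \left(-356\right) = \left(\frac{1}{8} \cdot 67 - 11\right) \left(-8\right) \left(-356\right) = \left(\frac{67}{8} - 11\right) \left(-8\right) \left(-356\right) = \left(- \frac{21}{8}\right) \left(-8\right) \left(-356\right) = 21 \left(-356\right) = -7476$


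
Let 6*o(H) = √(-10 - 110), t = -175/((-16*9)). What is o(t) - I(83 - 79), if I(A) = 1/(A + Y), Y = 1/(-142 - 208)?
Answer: -350/1399 + I*√30/3 ≈ -0.25018 + 1.8257*I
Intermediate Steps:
Y = -1/350 (Y = 1/(-350) = -1/350 ≈ -0.0028571)
t = 175/144 (t = -175/(-144) = -175*(-1/144) = 175/144 ≈ 1.2153)
o(H) = I*√30/3 (o(H) = √(-10 - 110)/6 = √(-120)/6 = (2*I*√30)/6 = I*√30/3)
I(A) = 1/(-1/350 + A) (I(A) = 1/(A - 1/350) = 1/(-1/350 + A))
o(t) - I(83 - 79) = I*√30/3 - 350/(-1 + 350*(83 - 79)) = I*√30/3 - 350/(-1 + 350*4) = I*√30/3 - 350/(-1 + 1400) = I*√30/3 - 350/1399 = -350/1399 + I*√30/3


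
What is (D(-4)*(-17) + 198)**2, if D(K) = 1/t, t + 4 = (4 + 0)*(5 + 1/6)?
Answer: 97002801/2500 ≈ 38801.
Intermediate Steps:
t = 50/3 (t = -4 + (4 + 0)*(5 + 1/6) = -4 + 4*(5 + 1/6) = -4 + 4*(31/6) = -4 + 62/3 = 50/3 ≈ 16.667)
D(K) = 3/50 (D(K) = 1/(50/3) = 3/50)
(D(-4)*(-17) + 198)**2 = ((3/50)*(-17) + 198)**2 = (-51/50 + 198)**2 = (9849/50)**2 = 97002801/2500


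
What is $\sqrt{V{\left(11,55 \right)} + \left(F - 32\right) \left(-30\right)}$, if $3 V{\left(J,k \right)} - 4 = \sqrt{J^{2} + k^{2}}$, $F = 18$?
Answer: $\frac{\sqrt{3792 + 33 \sqrt{26}}}{3} \approx 20.977$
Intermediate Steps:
$V{\left(J,k \right)} = \frac{4}{3} + \frac{\sqrt{J^{2} + k^{2}}}{3}$
$\sqrt{V{\left(11,55 \right)} + \left(F - 32\right) \left(-30\right)} = \sqrt{\left(\frac{4}{3} + \frac{\sqrt{11^{2} + 55^{2}}}{3}\right) + \left(18 - 32\right) \left(-30\right)} = \sqrt{\left(\frac{4}{3} + \frac{\sqrt{121 + 3025}}{3}\right) - -420} = \sqrt{\left(\frac{4}{3} + \frac{\sqrt{3146}}{3}\right) + 420} = \sqrt{\left(\frac{4}{3} + \frac{11 \sqrt{26}}{3}\right) + 420} = \sqrt{\frac{1264}{3} + \frac{11 \sqrt{26}}{3}}$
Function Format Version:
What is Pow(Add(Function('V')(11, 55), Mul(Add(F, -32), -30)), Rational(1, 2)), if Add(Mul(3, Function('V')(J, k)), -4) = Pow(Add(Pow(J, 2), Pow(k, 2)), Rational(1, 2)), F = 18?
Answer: Mul(Rational(1, 3), Pow(Add(3792, Mul(33, Pow(26, Rational(1, 2)))), Rational(1, 2))) ≈ 20.977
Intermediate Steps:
Function('V')(J, k) = Add(Rational(4, 3), Mul(Rational(1, 3), Pow(Add(Pow(J, 2), Pow(k, 2)), Rational(1, 2))))
Pow(Add(Function('V')(11, 55), Mul(Add(F, -32), -30)), Rational(1, 2)) = Pow(Add(Add(Rational(4, 3), Mul(Rational(1, 3), Pow(Add(Pow(11, 2), Pow(55, 2)), Rational(1, 2)))), Mul(Add(18, -32), -30)), Rational(1, 2)) = Pow(Add(Add(Rational(4, 3), Mul(Rational(1, 3), Pow(Add(121, 3025), Rational(1, 2)))), Mul(-14, -30)), Rational(1, 2)) = Pow(Add(Add(Rational(4, 3), Mul(Rational(1, 3), Pow(3146, Rational(1, 2)))), 420), Rational(1, 2)) = Pow(Add(Add(Rational(4, 3), Mul(Rational(1, 3), Mul(11, Pow(26, Rational(1, 2))))), 420), Rational(1, 2)) = Pow(Add(Add(Rational(4, 3), Mul(Rational(11, 3), Pow(26, Rational(1, 2)))), 420), Rational(1, 2)) = Pow(Add(Rational(1264, 3), Mul(Rational(11, 3), Pow(26, Rational(1, 2)))), Rational(1, 2))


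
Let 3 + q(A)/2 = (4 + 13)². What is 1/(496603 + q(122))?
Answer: 1/497175 ≈ 2.0114e-6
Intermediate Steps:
q(A) = 572 (q(A) = -6 + 2*(4 + 13)² = -6 + 2*17² = -6 + 2*289 = -6 + 578 = 572)
1/(496603 + q(122)) = 1/(496603 + 572) = 1/497175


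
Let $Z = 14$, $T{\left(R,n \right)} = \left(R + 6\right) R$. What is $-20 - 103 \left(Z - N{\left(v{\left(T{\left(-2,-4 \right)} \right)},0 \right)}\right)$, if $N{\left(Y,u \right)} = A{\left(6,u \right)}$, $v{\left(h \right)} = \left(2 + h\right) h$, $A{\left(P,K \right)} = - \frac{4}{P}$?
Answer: $- \frac{4592}{3} \approx -1530.7$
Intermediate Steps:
$T{\left(R,n \right)} = R \left(6 + R\right)$ ($T{\left(R,n \right)} = \left(6 + R\right) R = R \left(6 + R\right)$)
$v{\left(h \right)} = h \left(2 + h\right)$
$N{\left(Y,u \right)} = - \frac{2}{3}$ ($N{\left(Y,u \right)} = - \frac{4}{6} = \left(-4\right) \frac{1}{6} = - \frac{2}{3}$)
$-20 - 103 \left(Z - N{\left(v{\left(T{\left(-2,-4 \right)} \right)},0 \right)}\right) = -20 - 103 \left(14 - - \frac{2}{3}\right) = -20 - 103 \left(14 + \frac{2}{3}\right) = -20 - \frac{4532}{3} = - \frac{4592}{3}$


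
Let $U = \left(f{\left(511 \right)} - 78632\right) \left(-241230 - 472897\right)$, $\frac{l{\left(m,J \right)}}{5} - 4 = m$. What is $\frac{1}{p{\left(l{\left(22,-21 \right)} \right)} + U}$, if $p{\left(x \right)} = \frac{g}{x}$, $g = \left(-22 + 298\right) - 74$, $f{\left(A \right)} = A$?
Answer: $\frac{65}{3626240498956} \approx 1.7925 \cdot 10^{-11}$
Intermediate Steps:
$l{\left(m,J \right)} = 20 + 5 m$
$g = 202$ ($g = 276 - 74 = 202$)
$p{\left(x \right)} = \frac{202}{x}$
$U = 55788315367$ ($U = \left(511 - 78632\right) \left(-241230 - 472897\right) = \left(-78121\right) \left(-714127\right) = 55788315367$)
$\frac{1}{p{\left(l{\left(22,-21 \right)} \right)} + U} = \frac{1}{\frac{202}{20 + 5 \cdot 22} + 55788315367} = \frac{1}{\frac{202}{20 + 110} + 55788315367} = \frac{1}{\frac{202}{130} + 55788315367} = \frac{1}{202 \cdot \frac{1}{130} + 55788315367} = \frac{1}{\frac{101}{65} + 55788315367} = \frac{1}{\frac{3626240498956}{65}} = \frac{65}{3626240498956}$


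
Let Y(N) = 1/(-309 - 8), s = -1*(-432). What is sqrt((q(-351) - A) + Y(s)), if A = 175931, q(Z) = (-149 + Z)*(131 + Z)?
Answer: 4*I*sqrt(414083786)/317 ≈ 256.77*I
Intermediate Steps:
s = 432
Y(N) = -1/317 (Y(N) = 1/(-317) = -1/317)
sqrt((q(-351) - A) + Y(s)) = sqrt(((-19519 + (-351)**2 - 18*(-351)) - 1*175931) - 1/317) = sqrt(((-19519 + 123201 + 6318) - 175931) - 1/317) = sqrt((110000 - 175931) - 1/317) = sqrt(-65931 - 1/317) = sqrt(-20900128/317) = 4*I*sqrt(414083786)/317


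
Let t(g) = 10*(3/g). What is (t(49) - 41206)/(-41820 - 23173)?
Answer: 2019064/3184657 ≈ 0.63400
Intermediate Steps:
t(g) = 30/g
(t(49) - 41206)/(-41820 - 23173) = (30/49 - 41206)/(-41820 - 23173) = (30*(1/49) - 41206)/(-64993) = (30/49 - 41206)*(-1/64993) = -2019064/49*(-1/64993) = 2019064/3184657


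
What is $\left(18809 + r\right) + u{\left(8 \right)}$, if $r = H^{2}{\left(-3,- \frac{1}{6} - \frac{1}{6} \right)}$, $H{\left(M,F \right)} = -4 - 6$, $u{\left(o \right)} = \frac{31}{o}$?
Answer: $\frac{151303}{8} \approx 18913.0$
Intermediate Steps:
$H{\left(M,F \right)} = -10$
$r = 100$ ($r = \left(-10\right)^{2} = 100$)
$\left(18809 + r\right) + u{\left(8 \right)} = \left(18809 + 100\right) + \frac{31}{8} = 18909 + 31 \cdot \frac{1}{8} = 18909 + \frac{31}{8} = \frac{151303}{8}$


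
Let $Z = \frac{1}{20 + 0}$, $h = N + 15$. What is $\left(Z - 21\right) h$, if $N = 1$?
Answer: $- \frac{1676}{5} \approx -335.2$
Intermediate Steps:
$h = 16$ ($h = 1 + 15 = 16$)
$Z = \frac{1}{20} \approx 0.05$
$\left(Z - 21\right) h = \left(\frac{1}{20} - 21\right) 16 = \left(- \frac{419}{20}\right) 16 = - \frac{1676}{5}$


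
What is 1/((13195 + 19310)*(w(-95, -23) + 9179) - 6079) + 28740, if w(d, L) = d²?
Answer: 17005887404341/591714941 ≈ 28740.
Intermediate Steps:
1/((13195 + 19310)*(w(-95, -23) + 9179) - 6079) + 28740 = 1/((13195 + 19310)*((-95)² + 9179) - 6079) + 28740 = 1/(32505*(9025 + 9179) - 6079) + 28740 = 1/(32505*18204 - 6079) + 28740 = 1/(591721020 - 6079) + 28740 = 1/591714941 + 28740 = 17005887404341/591714941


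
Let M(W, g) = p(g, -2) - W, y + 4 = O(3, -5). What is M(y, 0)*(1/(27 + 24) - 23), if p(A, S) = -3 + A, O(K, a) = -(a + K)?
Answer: 1172/51 ≈ 22.980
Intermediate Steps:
O(K, a) = -K - a (O(K, a) = -(K + a) = -K - a)
y = -2 (y = -4 + (-1*3 - 1*(-5)) = -4 + (-3 + 5) = -4 + 2 = -2)
M(W, g) = -3 + g - W (M(W, g) = (-3 + g) - W = -3 + g - W)
M(y, 0)*(1/(27 + 24) - 23) = (-3 + 0 - 1*(-2))*(1/(27 + 24) - 23) = (-3 + 0 + 2)*(1/51 - 23) = -(1/51 - 23) = -1*(-1172/51) = 1172/51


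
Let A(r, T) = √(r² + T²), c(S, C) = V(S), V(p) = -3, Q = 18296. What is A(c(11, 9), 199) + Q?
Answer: 18296 + √39610 ≈ 18495.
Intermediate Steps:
c(S, C) = -3
A(r, T) = √(T² + r²)
A(c(11, 9), 199) + Q = √(199² + (-3)²) + 18296 = √(39601 + 9) + 18296 = √39610 + 18296 = 18296 + √39610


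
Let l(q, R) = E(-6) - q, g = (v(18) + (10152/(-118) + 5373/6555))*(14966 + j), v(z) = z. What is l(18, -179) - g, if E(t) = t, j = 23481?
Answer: 333137123727/128915 ≈ 2.5842e+6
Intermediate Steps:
g = -333140217687/128915 (g = (18 + (10152/(-118) + 5373/6555))*(14966 + 23481) = (18 + (10152*(-1/118) + 5373*(1/6555)))*38447 = (18 + (-5076/59 + 1791/2185))*38447 = (18 - 10985391/128915)*38447 = -8664921/128915*38447 = -333140217687/128915 ≈ -2.5842e+6)
l(q, R) = -6 - q
l(18, -179) - g = (-6 - 1*18) - 1*(-333140217687/128915) = (-6 - 18) + 333140217687/128915 = -24 + 333140217687/128915 = 333137123727/128915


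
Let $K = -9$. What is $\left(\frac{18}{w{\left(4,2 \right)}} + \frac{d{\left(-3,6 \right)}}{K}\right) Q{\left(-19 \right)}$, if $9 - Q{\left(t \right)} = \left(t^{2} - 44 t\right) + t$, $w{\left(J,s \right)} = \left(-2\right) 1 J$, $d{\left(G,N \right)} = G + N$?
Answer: $\frac{36239}{12} \approx 3019.9$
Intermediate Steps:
$w{\left(J,s \right)} = - 2 J$
$Q{\left(t \right)} = 9 - t^{2} + 43 t$ ($Q{\left(t \right)} = 9 - \left(\left(t^{2} - 44 t\right) + t\right) = 9 - \left(t^{2} - 43 t\right) = 9 - t^{2} + 43 t$)
$\left(\frac{18}{w{\left(4,2 \right)}} + \frac{d{\left(-3,6 \right)}}{K}\right) Q{\left(-19 \right)} = \left(\frac{18}{\left(-2\right) 4} + \frac{-3 + 6}{-9}\right) \left(9 - \left(-19\right)^{2} + 43 \left(-19\right)\right) = \left(\frac{18}{-8} + 3 \left(- \frac{1}{9}\right)\right) \left(9 - 361 - 817\right) = \left(18 \left(- \frac{1}{8}\right) - \frac{1}{3}\right) \left(9 - 361 - 817\right) = \left(- \frac{9}{4} - \frac{1}{3}\right) \left(-1169\right) = \left(- \frac{31}{12}\right) \left(-1169\right) = \frac{36239}{12}$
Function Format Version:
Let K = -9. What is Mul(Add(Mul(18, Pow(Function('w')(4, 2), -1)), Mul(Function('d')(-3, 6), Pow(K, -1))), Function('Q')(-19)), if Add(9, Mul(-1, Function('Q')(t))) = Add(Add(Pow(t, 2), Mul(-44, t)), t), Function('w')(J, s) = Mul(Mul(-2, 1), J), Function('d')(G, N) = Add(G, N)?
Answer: Rational(36239, 12) ≈ 3019.9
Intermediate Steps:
Function('w')(J, s) = Mul(-2, J)
Function('Q')(t) = Add(9, Mul(-1, Pow(t, 2)), Mul(43, t)) (Function('Q')(t) = Add(9, Mul(-1, Add(Add(Pow(t, 2), Mul(-44, t)), t))) = Add(9, Mul(-1, Add(Pow(t, 2), Mul(-43, t)))) = Add(9, Add(Mul(-1, Pow(t, 2)), Mul(43, t))) = Add(9, Mul(-1, Pow(t, 2)), Mul(43, t)))
Mul(Add(Mul(18, Pow(Function('w')(4, 2), -1)), Mul(Function('d')(-3, 6), Pow(K, -1))), Function('Q')(-19)) = Mul(Add(Mul(18, Pow(Mul(-2, 4), -1)), Mul(Add(-3, 6), Pow(-9, -1))), Add(9, Mul(-1, Pow(-19, 2)), Mul(43, -19))) = Mul(Add(Mul(18, Pow(-8, -1)), Mul(3, Rational(-1, 9))), Add(9, Mul(-1, 361), -817)) = Mul(Add(Mul(18, Rational(-1, 8)), Rational(-1, 3)), Add(9, -361, -817)) = Mul(Add(Rational(-9, 4), Rational(-1, 3)), -1169) = Mul(Rational(-31, 12), -1169) = Rational(36239, 12)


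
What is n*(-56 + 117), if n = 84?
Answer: 5124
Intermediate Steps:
n*(-56 + 117) = 84*(-56 + 117) = 84*61 = 5124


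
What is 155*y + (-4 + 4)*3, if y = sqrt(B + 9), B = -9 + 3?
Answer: 155*sqrt(3) ≈ 268.47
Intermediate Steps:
B = -6
y = sqrt(3) (y = sqrt(-6 + 9) = sqrt(3) ≈ 1.7320)
155*y + (-4 + 4)*3 = 155*sqrt(3) + (-4 + 4)*3 = 155*sqrt(3) + 0*3 = 155*sqrt(3) + 0 = 155*sqrt(3)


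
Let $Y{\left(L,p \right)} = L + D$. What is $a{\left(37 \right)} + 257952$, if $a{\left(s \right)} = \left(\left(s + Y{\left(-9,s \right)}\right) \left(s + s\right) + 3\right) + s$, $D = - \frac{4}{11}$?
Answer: $\frac{2860408}{11} \approx 2.6004 \cdot 10^{5}$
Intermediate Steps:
$D = - \frac{4}{11}$ ($D = \left(-4\right) \frac{1}{11} = - \frac{4}{11} \approx -0.36364$)
$Y{\left(L,p \right)} = - \frac{4}{11} + L$ ($Y{\left(L,p \right)} = L - \frac{4}{11} = - \frac{4}{11} + L$)
$a{\left(s \right)} = 3 + s + 2 s \left(- \frac{103}{11} + s\right)$ ($a{\left(s \right)} = \left(\left(s - \frac{103}{11}\right) \left(s + s\right) + 3\right) + s = \left(\left(s - \frac{103}{11}\right) 2 s + 3\right) + s = \left(\left(- \frac{103}{11} + s\right) 2 s + 3\right) + s = \left(2 s \left(- \frac{103}{11} + s\right) + 3\right) + s = \left(3 + 2 s \left(- \frac{103}{11} + s\right)\right) + s = 3 + s + 2 s \left(- \frac{103}{11} + s\right)$)
$a{\left(37 \right)} + 257952 = \left(3 + 2 \cdot 37^{2} - \frac{7215}{11}\right) + 257952 = \left(3 + 2 \cdot 1369 - \frac{7215}{11}\right) + 257952 = \left(3 + 2738 - \frac{7215}{11}\right) + 257952 = \frac{22936}{11} + 257952 = \frac{2860408}{11}$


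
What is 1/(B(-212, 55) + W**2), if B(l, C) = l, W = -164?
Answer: 1/26684 ≈ 3.7476e-5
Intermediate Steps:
1/(B(-212, 55) + W**2) = 1/(-212 + (-164)**2) = 1/(-212 + 26896) = 1/26684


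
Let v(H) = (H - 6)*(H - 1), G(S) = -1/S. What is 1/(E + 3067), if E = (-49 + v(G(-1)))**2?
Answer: 1/5468 ≈ 0.00018288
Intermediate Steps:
v(H) = (-1 + H)*(-6 + H) (v(H) = (-6 + H)*(-1 + H) = (-1 + H)*(-6 + H))
E = 2401 (E = (-49 + (6 + (-1/(-1))**2 - (-7)/(-1)))**2 = (-49 + (6 + (-1*(-1))**2 - (-7)*(-1)))**2 = (-49 + (6 + 1**2 - 7*1))**2 = (-49 + (6 + 1 - 7))**2 = (-49 + 0)**2 = (-49)**2 = 2401)
1/(E + 3067) = 1/(2401 + 3067) = 1/5468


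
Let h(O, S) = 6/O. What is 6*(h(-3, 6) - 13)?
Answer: -90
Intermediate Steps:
6*(h(-3, 6) - 13) = 6*(6/(-3) - 13) = 6*(6*(-⅓) - 13) = 6*(-2 - 13) = 6*(-15) = -90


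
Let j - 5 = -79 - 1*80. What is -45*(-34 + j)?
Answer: 8460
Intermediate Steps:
j = -154 (j = 5 + (-79 - 1*80) = 5 + (-79 - 80) = 5 - 159 = -154)
-45*(-34 + j) = -45*(-34 - 154) = -45*(-188) = 8460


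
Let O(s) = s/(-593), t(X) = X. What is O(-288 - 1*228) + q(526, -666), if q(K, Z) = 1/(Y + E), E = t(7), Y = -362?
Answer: 182587/210515 ≈ 0.86733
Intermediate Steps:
E = 7
q(K, Z) = -1/355 (q(K, Z) = 1/(-362 + 7) = 1/(-355) = -1/355)
O(s) = -s/593 (O(s) = s*(-1/593) = -s/593)
O(-288 - 1*228) + q(526, -666) = -(-288 - 1*228)/593 - 1/355 = -(-288 - 228)/593 - 1/355 = -1/593*(-516) - 1/355 = 516/593 - 1/355 = 182587/210515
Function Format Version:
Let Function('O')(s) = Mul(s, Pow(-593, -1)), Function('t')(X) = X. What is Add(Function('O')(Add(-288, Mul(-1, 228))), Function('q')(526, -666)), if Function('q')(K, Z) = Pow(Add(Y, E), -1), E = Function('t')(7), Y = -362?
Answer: Rational(182587, 210515) ≈ 0.86733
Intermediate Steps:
E = 7
Function('q')(K, Z) = Rational(-1, 355) (Function('q')(K, Z) = Pow(Add(-362, 7), -1) = Pow(-355, -1) = Rational(-1, 355))
Function('O')(s) = Mul(Rational(-1, 593), s) (Function('O')(s) = Mul(s, Rational(-1, 593)) = Mul(Rational(-1, 593), s))
Add(Function('O')(Add(-288, Mul(-1, 228))), Function('q')(526, -666)) = Add(Mul(Rational(-1, 593), Add(-288, Mul(-1, 228))), Rational(-1, 355)) = Add(Mul(Rational(-1, 593), Add(-288, -228)), Rational(-1, 355)) = Add(Mul(Rational(-1, 593), -516), Rational(-1, 355)) = Add(Rational(516, 593), Rational(-1, 355)) = Rational(182587, 210515)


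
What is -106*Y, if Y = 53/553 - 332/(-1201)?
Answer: -26208394/664153 ≈ -39.461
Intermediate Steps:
Y = 247249/664153 (Y = 53*(1/553) - 332*(-1/1201) = 53/553 + 332/1201 = 247249/664153 ≈ 0.37228)
-106*Y = -106*247249/664153 = -26208394/664153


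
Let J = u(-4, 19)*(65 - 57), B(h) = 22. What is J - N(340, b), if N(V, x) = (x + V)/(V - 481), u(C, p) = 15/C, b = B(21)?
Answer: -3868/141 ≈ -27.433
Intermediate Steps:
b = 22
J = -30 (J = (15/(-4))*(65 - 57) = (15*(-¼))*8 = -15/4*8 = -30)
N(V, x) = (V + x)/(-481 + V)
J - N(340, b) = -30 - (340 + 22)/(-481 + 340) = -30 - 362/(-141) = -30 - (-1)*362/141 = -30 - 1*(-362/141) = -30 + 362/141 = -3868/141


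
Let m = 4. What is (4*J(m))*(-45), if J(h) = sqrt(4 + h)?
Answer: -360*sqrt(2) ≈ -509.12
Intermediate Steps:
(4*J(m))*(-45) = (4*sqrt(4 + 4))*(-45) = (4*sqrt(8))*(-45) = (4*(2*sqrt(2)))*(-45) = (8*sqrt(2))*(-45) = -360*sqrt(2)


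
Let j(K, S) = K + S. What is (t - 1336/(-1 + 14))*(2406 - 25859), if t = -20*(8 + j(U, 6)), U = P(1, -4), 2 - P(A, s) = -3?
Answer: 147191028/13 ≈ 1.1322e+7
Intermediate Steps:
P(A, s) = 5 (P(A, s) = 2 - 1*(-3) = 2 + 3 = 5)
U = 5
t = -380 (t = -20*(8 + (5 + 6)) = -20*(8 + 11) = -20*19 = -380)
(t - 1336/(-1 + 14))*(2406 - 25859) = (-380 - 1336/(-1 + 14))*(2406 - 25859) = (-380 - 1336/13)*(-23453) = -6276/13*(-23453) = 147191028/13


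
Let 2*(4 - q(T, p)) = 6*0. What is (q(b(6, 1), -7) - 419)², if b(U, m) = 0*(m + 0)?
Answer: 172225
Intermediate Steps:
b(U, m) = 0 (b(U, m) = 0*m = 0)
q(T, p) = 4 (q(T, p) = 4 - 3*0 = 4 - ½*0 = 4 + 0 = 4)
(q(b(6, 1), -7) - 419)² = (4 - 419)² = (-415)² = 172225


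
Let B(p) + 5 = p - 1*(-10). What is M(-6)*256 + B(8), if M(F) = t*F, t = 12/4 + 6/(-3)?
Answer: -1523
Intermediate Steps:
B(p) = 5 + p (B(p) = -5 + (p - 1*(-10)) = -5 + (p + 10) = -5 + (10 + p) = 5 + p)
t = 1 (t = 12*(1/4) + 6*(-1/3) = 3 - 2 = 1)
M(F) = F (M(F) = 1*F = F)
M(-6)*256 + B(8) = -6*256 + (5 + 8) = -1536 + 13 = -1523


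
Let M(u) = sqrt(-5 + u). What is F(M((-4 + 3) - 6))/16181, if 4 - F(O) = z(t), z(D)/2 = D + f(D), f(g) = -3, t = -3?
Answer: 16/16181 ≈ 0.00098881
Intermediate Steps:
z(D) = -6 + 2*D (z(D) = 2*(D - 3) = 2*(-3 + D) = -6 + 2*D)
F(O) = 16 (F(O) = 4 - (-6 + 2*(-3)) = 4 - (-6 - 6) = 4 - 1*(-12) = 4 + 12 = 16)
F(M((-4 + 3) - 6))/16181 = 16/16181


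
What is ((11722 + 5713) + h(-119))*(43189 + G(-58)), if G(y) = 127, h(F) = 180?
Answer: 763011340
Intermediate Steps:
((11722 + 5713) + h(-119))*(43189 + G(-58)) = ((11722 + 5713) + 180)*(43189 + 127) = (17435 + 180)*43316 = 17615*43316 = 763011340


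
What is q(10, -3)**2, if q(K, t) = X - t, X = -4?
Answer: 1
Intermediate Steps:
q(K, t) = -4 - t
q(10, -3)**2 = (-4 - 1*(-3))**2 = (-4 + 3)**2 = (-1)**2 = 1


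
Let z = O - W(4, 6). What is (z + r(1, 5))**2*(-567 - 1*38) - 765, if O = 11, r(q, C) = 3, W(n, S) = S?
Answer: -39485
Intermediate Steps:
z = 5 (z = 11 - 1*6 = 11 - 6 = 5)
(z + r(1, 5))**2*(-567 - 1*38) - 765 = (5 + 3)**2*(-567 - 1*38) - 765 = 8**2*(-567 - 38) - 765 = 64*(-605) - 765 = -38720 - 765 = -39485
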